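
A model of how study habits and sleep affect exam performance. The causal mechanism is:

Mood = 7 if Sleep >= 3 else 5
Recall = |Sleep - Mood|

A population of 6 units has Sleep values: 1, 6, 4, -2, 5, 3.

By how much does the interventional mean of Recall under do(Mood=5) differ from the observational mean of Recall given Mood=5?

Every unit gets Mood=5 under the intervention. Recall values become 4, 1, 1, 7, 0, 2; E[Recall|do(Mood=5)] = 2.5.
Observing Mood=5 restricts to units where Mood's equation naturally yields 5: Sleep ∈ {1, -2}. In that subpopulation Recall = 4, 7, mean 5.5.
Difference = 2.5 − 5.5 = -3.

-3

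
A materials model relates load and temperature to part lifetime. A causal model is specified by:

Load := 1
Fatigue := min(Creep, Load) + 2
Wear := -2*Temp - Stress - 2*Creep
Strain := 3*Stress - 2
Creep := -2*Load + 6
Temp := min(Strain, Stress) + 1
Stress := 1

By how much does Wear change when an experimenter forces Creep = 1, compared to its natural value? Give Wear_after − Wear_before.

The intervention breaks the incoming arrows to Creep: Creep := -2*Load + 6 no longer applies, and Creep = 1.
Strain = 3*Stress - 2  [with Stress=1]  = 1
Temp = min(Strain, Stress) + 1  [with Strain=1, Stress=1]  = 2
Wear = -2*Temp - Stress - 2*Creep  [with Temp=2, Stress=1, Creep=1]  = -7
Without intervention: Strain = 3*Stress - 2  [with Stress=1]  = 1; Temp = min(Strain, Stress) + 1  [with Strain=1, Stress=1]  = 2; Creep = -2*Load + 6  [with Load=1]  = 4; Wear = -2*Temp - Stress - 2*Creep  [with Temp=2, Stress=1, Creep=4]  = -13.
Change = -7 − (-13) = 6.

6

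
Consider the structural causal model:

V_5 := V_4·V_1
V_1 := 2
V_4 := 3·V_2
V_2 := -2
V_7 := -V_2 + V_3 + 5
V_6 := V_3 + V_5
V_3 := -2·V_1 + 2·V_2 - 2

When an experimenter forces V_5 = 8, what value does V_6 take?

The intervention breaks the incoming arrows to V_5: V_5 := V_4·V_1 no longer applies, and V_5 = 8.
V_3 = -2·V_1 + 2·V_2 - 2  [with V_1=2, V_2=-2]  = -10
V_6 = V_3 + V_5  [with V_3=-10, V_5=8]  = -2

-2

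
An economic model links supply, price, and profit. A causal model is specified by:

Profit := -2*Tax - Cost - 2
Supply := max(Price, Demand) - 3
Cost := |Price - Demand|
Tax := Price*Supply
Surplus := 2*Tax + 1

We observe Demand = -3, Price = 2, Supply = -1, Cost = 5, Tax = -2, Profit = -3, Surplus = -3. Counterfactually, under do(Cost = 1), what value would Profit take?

Under do(Cost=1), the mechanism Cost := |Price - Demand| is discarded; Cost is fixed at 1.
Supply = max(Price, Demand) - 3  [with Price=2, Demand=-3]  = -1
Tax = Price*Supply  [with Price=2, Supply=-1]  = -2
Profit = -2*Tax - Cost - 2  [with Tax=-2, Cost=1]  = 1

1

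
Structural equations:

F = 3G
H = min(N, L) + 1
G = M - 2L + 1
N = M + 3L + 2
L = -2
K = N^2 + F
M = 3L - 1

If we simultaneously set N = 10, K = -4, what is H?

The joint intervention fixes N = 10, K = -4, removing each variable's own equation.
H = min(N, L) + 1  [with N=10, L=-2]  = -1

-1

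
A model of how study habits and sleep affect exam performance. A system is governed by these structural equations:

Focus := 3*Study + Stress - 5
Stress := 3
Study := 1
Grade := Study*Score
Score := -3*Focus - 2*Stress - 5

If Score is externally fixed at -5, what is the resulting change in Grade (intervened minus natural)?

Intervening sets Score = -5 and removes its equation (Score := -3*Focus - 2*Stress - 5).
Grade = Study*Score  [with Study=1, Score=-5]  = -5
Without intervention: Focus = 3*Study + Stress - 5  [with Study=1, Stress=3]  = 1; Score = -3*Focus - 2*Stress - 5  [with Focus=1, Stress=3]  = -14; Grade = Study*Score  [with Study=1, Score=-14]  = -14.
Change = -5 − (-14) = 9.

9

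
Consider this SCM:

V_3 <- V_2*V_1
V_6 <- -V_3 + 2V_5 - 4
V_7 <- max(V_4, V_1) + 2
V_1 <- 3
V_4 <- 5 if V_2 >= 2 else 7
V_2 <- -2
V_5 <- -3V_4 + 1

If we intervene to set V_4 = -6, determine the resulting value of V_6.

40

Under do(V_4=-6), the mechanism V_4 <- 5 if V_2 >= 2 else 7 is discarded; V_4 is fixed at -6.
V_3 = V_2*V_1  [with V_2=-2, V_1=3]  = -6
V_5 = -3V_4 + 1  [with V_4=-6]  = 19
V_6 = -V_3 + 2V_5 - 4  [with V_3=-6, V_5=19]  = 40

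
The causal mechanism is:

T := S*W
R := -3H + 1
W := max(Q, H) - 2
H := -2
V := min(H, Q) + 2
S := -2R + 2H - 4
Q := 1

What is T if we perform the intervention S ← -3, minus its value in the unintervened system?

Intervening sets S = -3 and removes its equation (S := -2R + 2H - 4).
W = max(Q, H) - 2  [with Q=1, H=-2]  = -1
T = S*W  [with S=-3, W=-1]  = 3
Without intervention: W = max(Q, H) - 2  [with Q=1, H=-2]  = -1; R = -3H + 1  [with H=-2]  = 7; S = -2R + 2H - 4  [with R=7, H=-2]  = -22; T = S*W  [with S=-22, W=-1]  = 22.
Change = 3 − 22 = -19.

-19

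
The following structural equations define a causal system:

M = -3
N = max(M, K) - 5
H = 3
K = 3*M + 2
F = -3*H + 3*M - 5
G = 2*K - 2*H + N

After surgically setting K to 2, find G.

-5

The intervention breaks the incoming arrows to K: K = 3*M + 2 no longer applies, and K = 2.
N = max(M, K) - 5  [with M=-3, K=2]  = -3
G = 2*K - 2*H + N  [with K=2, H=3, N=-3]  = -5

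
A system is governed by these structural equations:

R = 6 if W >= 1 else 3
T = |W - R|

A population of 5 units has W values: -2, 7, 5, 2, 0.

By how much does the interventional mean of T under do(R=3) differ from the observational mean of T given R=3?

-1

Under do(R=3), R's equation is replaced by R=3 for every unit. Per-unit T: 5, 4, 2, 1, 3. Mean = 3.
Conditioning on R=3 selects the 2 unit(s) with W ∈ {-2, 0}. Their T values: 5, 3. Mean = 4.
Difference = 3 − 4 = -1.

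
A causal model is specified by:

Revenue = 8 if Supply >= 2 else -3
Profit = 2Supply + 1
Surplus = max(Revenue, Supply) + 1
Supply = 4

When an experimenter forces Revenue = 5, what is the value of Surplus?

6

Under do(Revenue=5), the mechanism Revenue = 8 if Supply >= 2 else -3 is discarded; Revenue is fixed at 5.
Surplus = max(Revenue, Supply) + 1  [with Revenue=5, Supply=4]  = 6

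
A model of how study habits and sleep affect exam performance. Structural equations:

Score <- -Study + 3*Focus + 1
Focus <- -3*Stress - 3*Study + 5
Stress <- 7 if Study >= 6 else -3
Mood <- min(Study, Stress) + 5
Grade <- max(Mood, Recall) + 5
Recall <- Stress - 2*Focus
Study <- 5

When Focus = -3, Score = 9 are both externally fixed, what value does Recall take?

Setting Focus = -3, Score = 9 by intervention discards those variables' equations.
Stress = 7 if Study >= 6 else -3  [with Study=5]  = -3
Recall = Stress - 2*Focus  [with Stress=-3, Focus=-3]  = 3

3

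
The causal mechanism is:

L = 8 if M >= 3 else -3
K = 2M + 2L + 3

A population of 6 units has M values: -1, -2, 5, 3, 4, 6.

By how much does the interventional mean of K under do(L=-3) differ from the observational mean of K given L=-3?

do(L=-3) breaks L's dependence on M. With L=-3 fixed, K across the units is -5, -7, 7, 3, 5, 9, mean 2.
Observing L=-3 restricts to units where L's equation naturally yields -3: M ∈ {-1, -2}. In that subpopulation K = -5, -7, mean -6.
Difference = 2 − (-6) = 8.

8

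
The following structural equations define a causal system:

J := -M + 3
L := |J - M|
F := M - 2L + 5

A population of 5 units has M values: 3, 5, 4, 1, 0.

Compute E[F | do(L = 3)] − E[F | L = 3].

Under do(L=3), L's equation is replaced by L=3 for every unit. Per-unit F: 2, 4, 3, 0, -1. Mean = 1.6.
E[F|L=3] averages over only the 2 units with L=3 (M = 3, 0): F = 2, -1, mean 0.5.
Difference = 1.6 − 0.5 = 1.1.

1.1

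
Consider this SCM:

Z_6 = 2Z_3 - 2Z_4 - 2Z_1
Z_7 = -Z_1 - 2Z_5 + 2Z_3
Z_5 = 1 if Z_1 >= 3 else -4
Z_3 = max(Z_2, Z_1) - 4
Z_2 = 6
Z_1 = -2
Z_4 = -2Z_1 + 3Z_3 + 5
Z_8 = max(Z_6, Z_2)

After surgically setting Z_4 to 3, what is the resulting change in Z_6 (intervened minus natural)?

24

Under do(Z_4=3), the mechanism Z_4 = -2Z_1 + 3Z_3 + 5 is discarded; Z_4 is fixed at 3.
Z_3 = max(Z_2, Z_1) - 4  [with Z_2=6, Z_1=-2]  = 2
Z_6 = 2Z_3 - 2Z_4 - 2Z_1  [with Z_3=2, Z_4=3, Z_1=-2]  = 2
Without intervention: Z_3 = max(Z_2, Z_1) - 4  [with Z_2=6, Z_1=-2]  = 2; Z_4 = -2Z_1 + 3Z_3 + 5  [with Z_1=-2, Z_3=2]  = 15; Z_6 = 2Z_3 - 2Z_4 - 2Z_1  [with Z_3=2, Z_4=15, Z_1=-2]  = -22.
Change = 2 − (-22) = 24.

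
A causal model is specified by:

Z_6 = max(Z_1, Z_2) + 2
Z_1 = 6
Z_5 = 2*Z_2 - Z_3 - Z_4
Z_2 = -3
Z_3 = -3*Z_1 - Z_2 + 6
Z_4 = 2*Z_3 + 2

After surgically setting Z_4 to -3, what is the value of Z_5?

6

Intervening sets Z_4 = -3 and removes its equation (Z_4 = 2*Z_3 + 2).
Z_3 = -3*Z_1 - Z_2 + 6  [with Z_1=6, Z_2=-3]  = -9
Z_5 = 2*Z_2 - Z_3 - Z_4  [with Z_2=-3, Z_3=-9, Z_4=-3]  = 6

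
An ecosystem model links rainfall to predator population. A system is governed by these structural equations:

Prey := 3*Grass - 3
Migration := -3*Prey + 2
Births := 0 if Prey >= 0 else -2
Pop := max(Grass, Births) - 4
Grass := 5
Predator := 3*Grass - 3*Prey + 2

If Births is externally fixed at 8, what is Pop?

Under do(Births=8), the mechanism Births := 0 if Prey >= 0 else -2 is discarded; Births is fixed at 8.
Pop = max(Grass, Births) - 4  [with Grass=5, Births=8]  = 4

4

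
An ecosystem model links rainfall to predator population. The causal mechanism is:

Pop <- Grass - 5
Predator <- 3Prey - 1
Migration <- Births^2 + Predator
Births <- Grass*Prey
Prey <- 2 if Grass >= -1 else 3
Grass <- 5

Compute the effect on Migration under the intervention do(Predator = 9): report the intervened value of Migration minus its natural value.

do(Predator=9) replaces the equation Predator <- 3Prey - 1 with the constant Predator = 9.
Prey = 2 if Grass >= -1 else 3  [with Grass=5]  = 2
Births = Grass*Prey  [with Grass=5, Prey=2]  = 10
Migration = Births^2 + Predator  [with Births=10, Predator=9]  = 109
Without intervention: Prey = 2 if Grass >= -1 else 3  [with Grass=5]  = 2; Predator = 3Prey - 1  [with Prey=2]  = 5; Births = Grass*Prey  [with Grass=5, Prey=2]  = 10; Migration = Births^2 + Predator  [with Births=10, Predator=5]  = 105.
Change = 109 − 105 = 4.

4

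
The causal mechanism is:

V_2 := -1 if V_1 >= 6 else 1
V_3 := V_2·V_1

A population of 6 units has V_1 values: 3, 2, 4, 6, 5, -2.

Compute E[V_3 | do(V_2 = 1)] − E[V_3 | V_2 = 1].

0.6

The intervention sets V_2=1 in all 6 units regardless of V_1. Recomputing V_3 per unit gives 3, 2, 4, 6, 5, -2; average 3.
Conditioning on V_2=1 selects the 5 unit(s) with V_1 ∈ {3, 2, 4, 5, -2}. Their V_3 values: 3, 2, 4, 5, -2. Mean = 2.4.
Difference = 3 − 2.4 = 0.6.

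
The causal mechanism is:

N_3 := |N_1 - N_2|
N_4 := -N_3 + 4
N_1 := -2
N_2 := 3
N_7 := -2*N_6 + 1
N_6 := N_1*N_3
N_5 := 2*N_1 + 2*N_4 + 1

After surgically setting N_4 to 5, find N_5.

7

Intervening sets N_4 = 5 and removes its equation (N_4 := -N_3 + 4).
N_5 = 2*N_1 + 2*N_4 + 1  [with N_1=-2, N_4=5]  = 7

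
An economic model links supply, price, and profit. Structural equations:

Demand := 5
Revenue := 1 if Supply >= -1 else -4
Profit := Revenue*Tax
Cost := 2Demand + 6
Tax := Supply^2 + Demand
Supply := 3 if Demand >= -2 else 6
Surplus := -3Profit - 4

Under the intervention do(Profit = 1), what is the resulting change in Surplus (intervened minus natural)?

Intervening sets Profit = 1 and removes its equation (Profit := Revenue*Tax).
Surplus = -3Profit - 4  [with Profit=1]  = -7
Without intervention: Supply = 3 if Demand >= -2 else 6  [with Demand=5]  = 3; Revenue = 1 if Supply >= -1 else -4  [with Supply=3]  = 1; Tax = Supply^2 + Demand  [with Supply=3, Demand=5]  = 14; Profit = Revenue*Tax  [with Revenue=1, Tax=14]  = 14; Surplus = -3Profit - 4  [with Profit=14]  = -46.
Change = -7 − (-46) = 39.

39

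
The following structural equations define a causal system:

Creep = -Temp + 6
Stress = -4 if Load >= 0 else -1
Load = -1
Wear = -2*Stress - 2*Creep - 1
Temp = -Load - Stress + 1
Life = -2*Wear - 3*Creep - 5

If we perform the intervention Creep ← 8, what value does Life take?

Under do(Creep=8), the mechanism Creep = -Temp + 6 is discarded; Creep is fixed at 8.
Stress = -4 if Load >= 0 else -1  [with Load=-1]  = -1
Wear = -2*Stress - 2*Creep - 1  [with Stress=-1, Creep=8]  = -15
Life = -2*Wear - 3*Creep - 5  [with Wear=-15, Creep=8]  = 1

1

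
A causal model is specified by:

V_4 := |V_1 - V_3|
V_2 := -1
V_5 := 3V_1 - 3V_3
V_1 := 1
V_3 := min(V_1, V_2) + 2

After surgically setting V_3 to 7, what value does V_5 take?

-18

do(V_3=7) replaces the equation V_3 := min(V_1, V_2) + 2 with the constant V_3 = 7.
V_5 = 3V_1 - 3V_3  [with V_1=1, V_3=7]  = -18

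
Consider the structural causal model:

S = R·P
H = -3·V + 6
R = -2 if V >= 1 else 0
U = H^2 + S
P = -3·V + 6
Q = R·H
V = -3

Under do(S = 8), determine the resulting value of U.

Under do(S=8), the mechanism S = R·P is discarded; S is fixed at 8.
H = -3·V + 6  [with V=-3]  = 15
U = H^2 + S  [with H=15, S=8]  = 233

233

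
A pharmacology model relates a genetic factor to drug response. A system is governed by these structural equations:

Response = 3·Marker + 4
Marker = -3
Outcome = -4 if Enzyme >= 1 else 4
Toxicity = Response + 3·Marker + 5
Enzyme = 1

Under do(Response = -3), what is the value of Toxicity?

The intervention breaks the incoming arrows to Response: Response = 3·Marker + 4 no longer applies, and Response = -3.
Toxicity = Response + 3·Marker + 5  [with Response=-3, Marker=-3]  = -7

-7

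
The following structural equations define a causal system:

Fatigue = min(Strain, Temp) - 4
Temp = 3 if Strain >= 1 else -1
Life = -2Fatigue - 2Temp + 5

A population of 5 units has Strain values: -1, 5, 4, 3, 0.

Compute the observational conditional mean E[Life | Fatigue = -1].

E[Life|Fatigue=-1] averages over only the 3 units with Fatigue=-1 (Strain = 5, 4, 3): Life = 1, 1, 1, mean 1.

1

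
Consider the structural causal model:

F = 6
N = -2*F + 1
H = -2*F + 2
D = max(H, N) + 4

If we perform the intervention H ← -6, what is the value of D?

The intervention breaks the incoming arrows to H: H = -2*F + 2 no longer applies, and H = -6.
N = -2*F + 1  [with F=6]  = -11
D = max(H, N) + 4  [with H=-6, N=-11]  = -2

-2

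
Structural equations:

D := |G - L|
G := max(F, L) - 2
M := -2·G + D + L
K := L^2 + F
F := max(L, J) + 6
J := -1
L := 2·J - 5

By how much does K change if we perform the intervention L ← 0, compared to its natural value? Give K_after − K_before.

-48

Under do(L=0), the mechanism L := 2·J - 5 is discarded; L is fixed at 0.
F = max(L, J) + 6  [with L=0, J=-1]  = 6
K = L^2 + F  [with L=0, F=6]  = 6
Without intervention: L = 2·J - 5  [with J=-1]  = -7; F = max(L, J) + 6  [with L=-7, J=-1]  = 5; K = L^2 + F  [with L=-7, F=5]  = 54.
Change = 6 − 54 = -48.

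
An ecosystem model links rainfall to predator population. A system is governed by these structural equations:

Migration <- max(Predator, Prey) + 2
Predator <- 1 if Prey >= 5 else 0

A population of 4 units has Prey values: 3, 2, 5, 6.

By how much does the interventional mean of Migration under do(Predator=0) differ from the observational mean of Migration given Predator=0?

1.5

The intervention sets Predator=0 in all 4 units regardless of Prey. Recomputing Migration per unit gives 5, 4, 7, 8; average 6.
E[Migration|Predator=0] averages over only the 2 units with Predator=0 (Prey = 3, 2): Migration = 5, 4, mean 4.5.
Difference = 6 − 4.5 = 1.5.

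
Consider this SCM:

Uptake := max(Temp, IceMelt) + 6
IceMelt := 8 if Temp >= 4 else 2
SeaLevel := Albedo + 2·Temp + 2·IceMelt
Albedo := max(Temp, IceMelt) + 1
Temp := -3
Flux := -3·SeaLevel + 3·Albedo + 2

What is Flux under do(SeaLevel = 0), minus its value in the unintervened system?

Intervening sets SeaLevel = 0 and removes its equation (SeaLevel := Albedo + 2·Temp + 2·IceMelt).
IceMelt = 8 if Temp >= 4 else 2  [with Temp=-3]  = 2
Albedo = max(Temp, IceMelt) + 1  [with Temp=-3, IceMelt=2]  = 3
Flux = -3·SeaLevel + 3·Albedo + 2  [with SeaLevel=0, Albedo=3]  = 11
Without intervention: IceMelt = 8 if Temp >= 4 else 2  [with Temp=-3]  = 2; Albedo = max(Temp, IceMelt) + 1  [with Temp=-3, IceMelt=2]  = 3; SeaLevel = Albedo + 2·Temp + 2·IceMelt  [with Albedo=3, Temp=-3, IceMelt=2]  = 1; Flux = -3·SeaLevel + 3·Albedo + 2  [with SeaLevel=1, Albedo=3]  = 8.
Change = 11 − 8 = 3.

3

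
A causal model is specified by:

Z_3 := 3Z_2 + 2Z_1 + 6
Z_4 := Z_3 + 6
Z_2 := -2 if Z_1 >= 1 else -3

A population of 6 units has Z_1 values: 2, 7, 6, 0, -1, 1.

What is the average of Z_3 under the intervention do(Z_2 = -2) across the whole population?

Under do(Z_2=-2), Z_2's equation is replaced by Z_2=-2 for every unit. Per-unit Z_3: 4, 14, 12, 0, -2, 2. Mean = 5.

5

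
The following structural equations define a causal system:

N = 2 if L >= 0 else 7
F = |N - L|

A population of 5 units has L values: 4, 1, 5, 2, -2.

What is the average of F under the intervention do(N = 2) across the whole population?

Every unit gets N=2 under the intervention. F values become 2, 1, 3, 0, 4; E[F|do(N=2)] = 2.

2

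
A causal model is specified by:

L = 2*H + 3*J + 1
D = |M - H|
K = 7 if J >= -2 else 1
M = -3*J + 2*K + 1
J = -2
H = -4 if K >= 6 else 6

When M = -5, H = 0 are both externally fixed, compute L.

-5

Setting M = -5, H = 0 by intervention discards those variables' equations.
L = 2*H + 3*J + 1  [with H=0, J=-2]  = -5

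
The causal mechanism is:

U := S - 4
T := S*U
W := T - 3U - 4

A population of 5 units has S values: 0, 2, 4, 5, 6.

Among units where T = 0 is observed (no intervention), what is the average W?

E[W|T=0] averages over only the 2 units with T=0 (S = 0, 4): W = 8, -4, mean 2.

2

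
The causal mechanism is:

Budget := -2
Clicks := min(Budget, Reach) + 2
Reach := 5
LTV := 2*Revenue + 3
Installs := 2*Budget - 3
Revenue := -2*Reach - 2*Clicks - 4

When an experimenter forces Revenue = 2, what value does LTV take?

The intervention breaks the incoming arrows to Revenue: Revenue := -2*Reach - 2*Clicks - 4 no longer applies, and Revenue = 2.
LTV = 2*Revenue + 3  [with Revenue=2]  = 7

7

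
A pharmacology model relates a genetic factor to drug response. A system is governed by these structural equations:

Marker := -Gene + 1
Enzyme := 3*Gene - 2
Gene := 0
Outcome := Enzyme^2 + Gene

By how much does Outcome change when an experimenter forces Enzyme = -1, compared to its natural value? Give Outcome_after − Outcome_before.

-3

Under do(Enzyme=-1), the mechanism Enzyme := 3*Gene - 2 is discarded; Enzyme is fixed at -1.
Outcome = Enzyme^2 + Gene  [with Enzyme=-1, Gene=0]  = 1
Without intervention: Enzyme = 3*Gene - 2  [with Gene=0]  = -2; Outcome = Enzyme^2 + Gene  [with Enzyme=-2, Gene=0]  = 4.
Change = 1 − 4 = -3.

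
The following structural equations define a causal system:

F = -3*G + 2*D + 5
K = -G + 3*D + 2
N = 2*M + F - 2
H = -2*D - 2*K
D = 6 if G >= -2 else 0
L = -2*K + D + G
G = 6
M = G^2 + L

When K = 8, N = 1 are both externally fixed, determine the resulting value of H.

The joint intervention fixes K = 8, N = 1, removing each variable's own equation.
D = 6 if G >= -2 else 0  [with G=6]  = 6
H = -2*D - 2*K  [with D=6, K=8]  = -28

-28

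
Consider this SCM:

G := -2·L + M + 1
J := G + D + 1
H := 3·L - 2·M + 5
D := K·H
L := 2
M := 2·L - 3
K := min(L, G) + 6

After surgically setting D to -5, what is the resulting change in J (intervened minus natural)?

Intervening sets D = -5 and removes its equation (D := K·H).
M = 2·L - 3  [with L=2]  = 1
G = -2·L + M + 1  [with L=2, M=1]  = -2
J = G + D + 1  [with G=-2, D=-5]  = -6
Without intervention: M = 2·L - 3  [with L=2]  = 1; H = 3·L - 2·M + 5  [with L=2, M=1]  = 9; G = -2·L + M + 1  [with L=2, M=1]  = -2; K = min(L, G) + 6  [with L=2, G=-2]  = 4; D = K·H  [with K=4, H=9]  = 36; J = G + D + 1  [with G=-2, D=36]  = 35.
Change = -6 − 35 = -41.

-41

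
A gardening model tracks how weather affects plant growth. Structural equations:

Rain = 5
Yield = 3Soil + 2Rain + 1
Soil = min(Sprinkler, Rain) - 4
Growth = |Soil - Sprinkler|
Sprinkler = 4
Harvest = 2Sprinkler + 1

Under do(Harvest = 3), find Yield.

do(Harvest=3) replaces the equation Harvest = 2Sprinkler + 1 with the constant Harvest = 3.
Since Yield is not a descendant of the intervened variable, it is unaffected.
Soil = min(Sprinkler, Rain) - 4  [with Sprinkler=4, Rain=5]  = 0
Yield = 3Soil + 2Rain + 1  [with Soil=0, Rain=5]  = 11

11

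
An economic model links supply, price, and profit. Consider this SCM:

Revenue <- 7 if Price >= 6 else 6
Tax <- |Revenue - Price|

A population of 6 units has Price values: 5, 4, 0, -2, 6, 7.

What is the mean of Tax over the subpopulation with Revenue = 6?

4.25

Conditioning on Revenue=6 selects the 4 unit(s) with Price ∈ {5, 4, 0, -2}. Their Tax values: 1, 2, 6, 8. Mean = 4.25.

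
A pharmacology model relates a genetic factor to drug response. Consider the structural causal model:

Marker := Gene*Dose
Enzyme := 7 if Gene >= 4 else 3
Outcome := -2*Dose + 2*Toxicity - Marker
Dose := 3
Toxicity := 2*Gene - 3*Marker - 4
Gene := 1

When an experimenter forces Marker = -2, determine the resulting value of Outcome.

4

Under do(Marker=-2), the mechanism Marker := Gene*Dose is discarded; Marker is fixed at -2.
Toxicity = 2*Gene - 3*Marker - 4  [with Gene=1, Marker=-2]  = 4
Outcome = -2*Dose + 2*Toxicity - Marker  [with Dose=3, Toxicity=4, Marker=-2]  = 4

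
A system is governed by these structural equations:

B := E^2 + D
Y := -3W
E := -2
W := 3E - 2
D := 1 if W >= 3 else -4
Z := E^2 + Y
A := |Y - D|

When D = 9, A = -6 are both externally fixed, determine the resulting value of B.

Under do(D = 9, A = -6), each intervened variable's structural equation is replaced by its fixed value.
B = E^2 + D  [with E=-2, D=9]  = 13

13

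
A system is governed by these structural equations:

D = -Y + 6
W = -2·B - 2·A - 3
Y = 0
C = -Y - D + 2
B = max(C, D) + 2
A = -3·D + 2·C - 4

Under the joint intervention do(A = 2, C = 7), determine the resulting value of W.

-25

The joint intervention fixes A = 2, C = 7, removing each variable's own equation.
D = -Y + 6  [with Y=0]  = 6
B = max(C, D) + 2  [with C=7, D=6]  = 9
W = -2·B - 2·A - 3  [with B=9, A=2]  = -25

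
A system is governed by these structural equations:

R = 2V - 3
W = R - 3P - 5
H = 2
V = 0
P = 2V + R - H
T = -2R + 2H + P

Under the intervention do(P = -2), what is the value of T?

8

Intervening sets P = -2 and removes its equation (P = 2V + R - H).
R = 2V - 3  [with V=0]  = -3
T = -2R + 2H + P  [with R=-3, H=2, P=-2]  = 8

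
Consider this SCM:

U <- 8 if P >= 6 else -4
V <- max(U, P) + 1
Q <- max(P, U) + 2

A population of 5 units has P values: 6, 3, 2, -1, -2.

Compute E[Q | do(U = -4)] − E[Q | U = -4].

Every unit gets U=-4 under the intervention. Q values become 8, 5, 4, 1, 0; E[Q|do(U=-4)] = 3.6.
Observing U=-4 restricts to units where U's equation naturally yields -4: P ∈ {3, 2, -1, -2}. In that subpopulation Q = 5, 4, 1, 0, mean 2.5.
Difference = 3.6 − 2.5 = 1.1.

1.1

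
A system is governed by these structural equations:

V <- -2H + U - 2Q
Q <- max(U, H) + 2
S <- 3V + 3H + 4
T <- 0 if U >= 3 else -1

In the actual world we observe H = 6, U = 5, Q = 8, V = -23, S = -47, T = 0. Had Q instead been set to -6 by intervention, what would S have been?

37

do(Q=-6) replaces the equation Q <- max(U, H) + 2 with the constant Q = -6.
V = -2H + U - 2Q  [with H=6, U=5, Q=-6]  = 5
S = 3V + 3H + 4  [with V=5, H=6]  = 37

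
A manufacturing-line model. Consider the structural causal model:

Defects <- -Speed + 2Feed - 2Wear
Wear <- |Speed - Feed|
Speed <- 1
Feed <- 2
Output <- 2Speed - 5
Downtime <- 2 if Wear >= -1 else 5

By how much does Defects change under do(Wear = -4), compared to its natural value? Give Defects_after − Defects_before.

10

The intervention breaks the incoming arrows to Wear: Wear <- |Speed - Feed| no longer applies, and Wear = -4.
Defects = -Speed + 2Feed - 2Wear  [with Speed=1, Feed=2, Wear=-4]  = 11
Without intervention: Wear = |Speed - Feed|  [with Speed=1, Feed=2]  = 1; Defects = -Speed + 2Feed - 2Wear  [with Speed=1, Feed=2, Wear=1]  = 1.
Change = 11 − 1 = 10.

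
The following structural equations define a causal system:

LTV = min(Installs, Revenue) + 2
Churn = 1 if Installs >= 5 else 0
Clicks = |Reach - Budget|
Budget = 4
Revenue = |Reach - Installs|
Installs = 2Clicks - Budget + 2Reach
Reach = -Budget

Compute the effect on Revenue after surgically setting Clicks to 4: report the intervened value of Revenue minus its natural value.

The intervention breaks the incoming arrows to Clicks: Clicks = |Reach - Budget| no longer applies, and Clicks = 4.
Reach = -Budget  [with Budget=4]  = -4
Installs = 2Clicks - Budget + 2Reach  [with Clicks=4, Budget=4, Reach=-4]  = -4
Revenue = |Reach - Installs|  [with Reach=-4, Installs=-4]  = 0
Without intervention: Reach = -Budget  [with Budget=4]  = -4; Clicks = |Reach - Budget|  [with Reach=-4, Budget=4]  = 8; Installs = 2Clicks - Budget + 2Reach  [with Clicks=8, Budget=4, Reach=-4]  = 4; Revenue = |Reach - Installs|  [with Reach=-4, Installs=4]  = 8.
Change = 0 − 8 = -8.

-8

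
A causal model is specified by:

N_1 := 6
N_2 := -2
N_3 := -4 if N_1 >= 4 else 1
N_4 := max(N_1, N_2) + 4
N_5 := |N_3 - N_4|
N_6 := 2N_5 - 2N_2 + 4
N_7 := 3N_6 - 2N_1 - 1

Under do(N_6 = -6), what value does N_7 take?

-31

Intervening sets N_6 = -6 and removes its equation (N_6 := 2N_5 - 2N_2 + 4).
N_7 = 3N_6 - 2N_1 - 1  [with N_6=-6, N_1=6]  = -31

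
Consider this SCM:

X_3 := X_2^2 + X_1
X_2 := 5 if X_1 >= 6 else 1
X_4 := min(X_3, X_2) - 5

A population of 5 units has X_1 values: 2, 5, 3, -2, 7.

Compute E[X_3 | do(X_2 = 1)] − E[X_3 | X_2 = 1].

1

do(X_2=1) breaks X_2's dependence on X_1. With X_2=1 fixed, X_3 across the units is 3, 6, 4, -1, 8, mean 4.
Conditioning on X_2=1 selects the 4 unit(s) with X_1 ∈ {2, 5, 3, -2}. Their X_3 values: 3, 6, 4, -1. Mean = 3.
Difference = 4 − 3 = 1.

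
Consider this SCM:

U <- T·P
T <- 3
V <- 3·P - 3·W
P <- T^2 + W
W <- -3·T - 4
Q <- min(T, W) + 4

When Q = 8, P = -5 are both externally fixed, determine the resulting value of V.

The joint intervention fixes Q = 8, P = -5, removing each variable's own equation.
W = -3·T - 4  [with T=3]  = -13
V = 3·P - 3·W  [with P=-5, W=-13]  = 24

24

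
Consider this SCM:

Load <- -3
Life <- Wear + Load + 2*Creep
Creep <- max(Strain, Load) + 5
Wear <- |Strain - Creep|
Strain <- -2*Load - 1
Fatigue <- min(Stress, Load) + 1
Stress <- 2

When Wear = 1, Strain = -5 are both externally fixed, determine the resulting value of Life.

2

The joint intervention fixes Wear = 1, Strain = -5, removing each variable's own equation.
Creep = max(Strain, Load) + 5  [with Strain=-5, Load=-3]  = 2
Life = Wear + Load + 2*Creep  [with Wear=1, Load=-3, Creep=2]  = 2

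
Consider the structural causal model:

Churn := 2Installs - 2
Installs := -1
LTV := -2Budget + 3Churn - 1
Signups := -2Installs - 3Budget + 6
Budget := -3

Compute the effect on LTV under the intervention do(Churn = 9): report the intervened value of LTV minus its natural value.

39

Intervening sets Churn = 9 and removes its equation (Churn := 2Installs - 2).
LTV = -2Budget + 3Churn - 1  [with Budget=-3, Churn=9]  = 32
Without intervention: Churn = 2Installs - 2  [with Installs=-1]  = -4; LTV = -2Budget + 3Churn - 1  [with Budget=-3, Churn=-4]  = -7.
Change = 32 − (-7) = 39.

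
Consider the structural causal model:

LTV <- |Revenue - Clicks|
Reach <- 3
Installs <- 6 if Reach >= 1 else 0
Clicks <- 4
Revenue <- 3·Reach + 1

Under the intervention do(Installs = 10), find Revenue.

10

The intervention breaks the incoming arrows to Installs: Installs <- 6 if Reach >= 1 else 0 no longer applies, and Installs = 10.
Revenue is not downstream of the intervention, so its value is determined by the original equations.
Revenue = 3·Reach + 1  [with Reach=3]  = 10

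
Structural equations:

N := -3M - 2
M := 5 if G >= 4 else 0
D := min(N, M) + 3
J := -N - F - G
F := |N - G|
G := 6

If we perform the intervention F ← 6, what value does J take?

Intervening sets F = 6 and removes its equation (F := |N - G|).
M = 5 if G >= 4 else 0  [with G=6]  = 5
N = -3M - 2  [with M=5]  = -17
J = -N - F - G  [with N=-17, F=6, G=6]  = 5

5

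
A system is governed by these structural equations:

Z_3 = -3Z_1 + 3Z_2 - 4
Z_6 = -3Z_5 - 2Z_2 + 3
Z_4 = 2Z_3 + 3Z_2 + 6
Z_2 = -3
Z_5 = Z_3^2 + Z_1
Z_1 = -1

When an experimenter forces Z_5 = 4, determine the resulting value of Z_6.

-3

The intervention breaks the incoming arrows to Z_5: Z_5 = Z_3^2 + Z_1 no longer applies, and Z_5 = 4.
Z_6 = -3Z_5 - 2Z_2 + 3  [with Z_5=4, Z_2=-3]  = -3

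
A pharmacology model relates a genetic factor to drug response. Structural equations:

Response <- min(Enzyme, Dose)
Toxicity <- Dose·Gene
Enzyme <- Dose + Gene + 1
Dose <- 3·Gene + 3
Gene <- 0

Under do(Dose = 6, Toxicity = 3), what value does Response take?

6

The joint intervention fixes Dose = 6, Toxicity = 3, removing each variable's own equation.
Enzyme = Dose + Gene + 1  [with Dose=6, Gene=0]  = 7
Response = min(Enzyme, Dose)  [with Enzyme=7, Dose=6]  = 6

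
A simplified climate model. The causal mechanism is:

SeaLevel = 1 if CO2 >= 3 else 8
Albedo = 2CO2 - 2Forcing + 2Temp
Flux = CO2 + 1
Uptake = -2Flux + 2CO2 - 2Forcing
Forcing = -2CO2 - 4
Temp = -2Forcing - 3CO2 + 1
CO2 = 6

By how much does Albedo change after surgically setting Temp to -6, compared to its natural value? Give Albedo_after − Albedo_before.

-42

The intervention breaks the incoming arrows to Temp: Temp = -2Forcing - 3CO2 + 1 no longer applies, and Temp = -6.
Forcing = -2CO2 - 4  [with CO2=6]  = -16
Albedo = 2CO2 - 2Forcing + 2Temp  [with CO2=6, Forcing=-16, Temp=-6]  = 32
Without intervention: Forcing = -2CO2 - 4  [with CO2=6]  = -16; Temp = -2Forcing - 3CO2 + 1  [with Forcing=-16, CO2=6]  = 15; Albedo = 2CO2 - 2Forcing + 2Temp  [with CO2=6, Forcing=-16, Temp=15]  = 74.
Change = 32 − 74 = -42.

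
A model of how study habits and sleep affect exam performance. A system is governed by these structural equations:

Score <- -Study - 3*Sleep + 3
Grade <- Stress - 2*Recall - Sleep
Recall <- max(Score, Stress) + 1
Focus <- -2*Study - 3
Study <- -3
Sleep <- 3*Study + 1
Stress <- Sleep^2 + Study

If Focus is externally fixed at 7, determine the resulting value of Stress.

Under do(Focus=7), the mechanism Focus <- -2*Study - 3 is discarded; Focus is fixed at 7.
Since Stress is not a descendant of the intervened variable, it is unaffected.
Sleep = 3*Study + 1  [with Study=-3]  = -8
Stress = Sleep^2 + Study  [with Sleep=-8, Study=-3]  = 61

61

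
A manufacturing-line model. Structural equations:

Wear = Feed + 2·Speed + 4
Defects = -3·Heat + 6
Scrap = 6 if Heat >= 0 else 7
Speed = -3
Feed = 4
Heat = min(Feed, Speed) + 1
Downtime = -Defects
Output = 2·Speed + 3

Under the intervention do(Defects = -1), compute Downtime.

1

do(Defects=-1) replaces the equation Defects = -3·Heat + 6 with the constant Defects = -1.
Downtime = -Defects  [with Defects=-1]  = 1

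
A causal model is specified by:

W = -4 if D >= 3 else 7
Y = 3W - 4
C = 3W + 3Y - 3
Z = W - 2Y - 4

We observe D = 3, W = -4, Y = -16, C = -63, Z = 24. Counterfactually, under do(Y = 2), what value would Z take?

do(Y=2) replaces the equation Y = 3W - 4 with the constant Y = 2.
W = -4 if D >= 3 else 7  [with D=3]  = -4
Z = W - 2Y - 4  [with W=-4, Y=2]  = -12

-12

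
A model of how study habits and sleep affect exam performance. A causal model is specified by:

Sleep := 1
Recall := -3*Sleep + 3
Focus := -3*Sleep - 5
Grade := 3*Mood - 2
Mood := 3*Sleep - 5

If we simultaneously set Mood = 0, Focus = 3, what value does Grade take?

Setting Mood = 0, Focus = 3 by intervention discards those variables' equations.
Grade = 3*Mood - 2  [with Mood=0]  = -2

-2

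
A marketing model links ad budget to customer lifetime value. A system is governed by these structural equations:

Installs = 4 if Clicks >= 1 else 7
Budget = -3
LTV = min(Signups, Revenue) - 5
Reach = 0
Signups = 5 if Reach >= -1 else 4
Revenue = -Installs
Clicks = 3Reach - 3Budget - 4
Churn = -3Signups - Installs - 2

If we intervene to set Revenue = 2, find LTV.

do(Revenue=2) replaces the equation Revenue = -Installs with the constant Revenue = 2.
Signups = 5 if Reach >= -1 else 4  [with Reach=0]  = 5
LTV = min(Signups, Revenue) - 5  [with Signups=5, Revenue=2]  = -3

-3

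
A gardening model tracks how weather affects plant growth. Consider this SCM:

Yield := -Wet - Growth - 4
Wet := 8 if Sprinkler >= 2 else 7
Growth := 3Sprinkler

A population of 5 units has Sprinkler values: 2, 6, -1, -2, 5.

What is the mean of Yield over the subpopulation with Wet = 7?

Observing Wet=7 restricts to units where Wet's equation naturally yields 7: Sprinkler ∈ {-1, -2}. In that subpopulation Yield = -8, -5, mean -6.5.

-6.5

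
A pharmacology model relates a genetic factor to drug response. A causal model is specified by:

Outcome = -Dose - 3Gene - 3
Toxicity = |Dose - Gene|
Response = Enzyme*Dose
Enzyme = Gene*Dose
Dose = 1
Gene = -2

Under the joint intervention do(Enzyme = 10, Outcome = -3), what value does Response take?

10

Setting Enzyme = 10, Outcome = -3 by intervention discards those variables' equations.
Response = Enzyme*Dose  [with Enzyme=10, Dose=1]  = 10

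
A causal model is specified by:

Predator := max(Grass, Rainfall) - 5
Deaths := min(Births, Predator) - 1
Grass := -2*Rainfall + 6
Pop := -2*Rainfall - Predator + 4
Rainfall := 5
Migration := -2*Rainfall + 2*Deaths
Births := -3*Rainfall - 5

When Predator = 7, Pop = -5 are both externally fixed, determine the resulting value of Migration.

Under do(Predator = 7, Pop = -5), each intervened variable's structural equation is replaced by its fixed value.
Births = -3*Rainfall - 5  [with Rainfall=5]  = -20
Deaths = min(Births, Predator) - 1  [with Births=-20, Predator=7]  = -21
Migration = -2*Rainfall + 2*Deaths  [with Rainfall=5, Deaths=-21]  = -52

-52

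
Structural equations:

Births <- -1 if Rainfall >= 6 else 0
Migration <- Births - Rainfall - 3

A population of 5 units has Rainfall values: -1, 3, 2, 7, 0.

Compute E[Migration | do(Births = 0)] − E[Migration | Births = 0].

-1.2

The intervention sets Births=0 in all 5 units regardless of Rainfall. Recomputing Migration per unit gives -2, -6, -5, -10, -3; average -5.2.
Observing Births=0 restricts to units where Births's equation naturally yields 0: Rainfall ∈ {-1, 3, 2, 0}. In that subpopulation Migration = -2, -6, -5, -3, mean -4.
Difference = -5.2 − (-4) = -1.2.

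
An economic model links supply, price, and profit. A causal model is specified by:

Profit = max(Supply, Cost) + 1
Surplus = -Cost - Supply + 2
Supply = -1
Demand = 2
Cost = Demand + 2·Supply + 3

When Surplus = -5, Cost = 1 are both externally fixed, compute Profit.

Under do(Surplus = -5, Cost = 1), each intervened variable's structural equation is replaced by its fixed value.
Profit = max(Supply, Cost) + 1  [with Supply=-1, Cost=1]  = 2

2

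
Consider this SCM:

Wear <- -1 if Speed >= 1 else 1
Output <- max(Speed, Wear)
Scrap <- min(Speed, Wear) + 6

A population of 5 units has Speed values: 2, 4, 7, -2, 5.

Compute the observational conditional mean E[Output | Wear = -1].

Conditioning on Wear=-1 selects the 4 unit(s) with Speed ∈ {2, 4, 7, 5}. Their Output values: 2, 4, 7, 5. Mean = 4.5.

4.5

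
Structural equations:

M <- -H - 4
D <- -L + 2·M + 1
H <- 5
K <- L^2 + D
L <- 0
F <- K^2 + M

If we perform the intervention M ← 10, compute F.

451

The intervention breaks the incoming arrows to M: M <- -H - 4 no longer applies, and M = 10.
D = -L + 2·M + 1  [with L=0, M=10]  = 21
K = L^2 + D  [with L=0, D=21]  = 21
F = K^2 + M  [with K=21, M=10]  = 451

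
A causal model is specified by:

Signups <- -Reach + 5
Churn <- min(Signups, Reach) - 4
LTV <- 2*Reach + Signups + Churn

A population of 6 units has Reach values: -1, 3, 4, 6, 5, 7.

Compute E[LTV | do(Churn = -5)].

4

Every unit gets Churn=-5 under the intervention. LTV values become -1, 3, 4, 6, 5, 7; E[LTV|do(Churn=-5)] = 4.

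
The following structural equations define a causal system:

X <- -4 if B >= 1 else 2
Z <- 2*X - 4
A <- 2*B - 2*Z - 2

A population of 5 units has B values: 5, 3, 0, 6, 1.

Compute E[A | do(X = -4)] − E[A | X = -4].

-1.5

do(X=-4) breaks X's dependence on B. With X=-4 fixed, A across the units is 32, 28, 22, 34, 24, mean 28.
E[A|X=-4] averages over only the 4 units with X=-4 (B = 5, 3, 6, 1): A = 32, 28, 34, 24, mean 29.5.
Difference = 28 − 29.5 = -1.5.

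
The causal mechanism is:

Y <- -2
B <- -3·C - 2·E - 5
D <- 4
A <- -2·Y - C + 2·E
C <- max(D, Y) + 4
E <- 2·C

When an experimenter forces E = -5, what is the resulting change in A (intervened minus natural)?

-42

Under do(E=-5), the mechanism E <- 2·C is discarded; E is fixed at -5.
C = max(D, Y) + 4  [with D=4, Y=-2]  = 8
A = -2·Y - C + 2·E  [with Y=-2, C=8, E=-5]  = -14
Without intervention: C = max(D, Y) + 4  [with D=4, Y=-2]  = 8; E = 2·C  [with C=8]  = 16; A = -2·Y - C + 2·E  [with Y=-2, C=8, E=16]  = 28.
Change = -14 − 28 = -42.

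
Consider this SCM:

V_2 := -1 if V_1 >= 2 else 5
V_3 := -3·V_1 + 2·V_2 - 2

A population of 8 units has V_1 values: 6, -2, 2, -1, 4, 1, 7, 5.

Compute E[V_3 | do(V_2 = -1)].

Every unit gets V_2=-1 under the intervention. V_3 values become -22, 2, -10, -1, -16, -7, -25, -19; E[V_3|do(V_2=-1)] = -12.25.

-12.25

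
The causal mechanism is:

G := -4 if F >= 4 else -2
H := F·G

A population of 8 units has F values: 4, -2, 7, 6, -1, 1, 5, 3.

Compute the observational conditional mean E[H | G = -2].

-0.5

Observing G=-2 restricts to units where G's equation naturally yields -2: F ∈ {-2, -1, 1, 3}. In that subpopulation H = 4, 2, -2, -6, mean -0.5.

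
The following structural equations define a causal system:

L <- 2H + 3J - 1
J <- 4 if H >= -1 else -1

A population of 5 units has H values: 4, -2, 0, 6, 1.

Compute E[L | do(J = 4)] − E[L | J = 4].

Every unit gets J=4 under the intervention. L values become 19, 7, 11, 23, 13; E[L|do(J=4)] = 14.6.
Conditioning on J=4 selects the 4 unit(s) with H ∈ {4, 0, 6, 1}. Their L values: 19, 11, 23, 13. Mean = 16.5.
Difference = 14.6 − 16.5 = -1.9.

-1.9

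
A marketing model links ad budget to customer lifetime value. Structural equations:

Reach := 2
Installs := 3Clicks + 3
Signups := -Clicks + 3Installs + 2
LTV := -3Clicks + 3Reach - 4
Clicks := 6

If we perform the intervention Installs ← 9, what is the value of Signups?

The intervention breaks the incoming arrows to Installs: Installs := 3Clicks + 3 no longer applies, and Installs = 9.
Signups = -Clicks + 3Installs + 2  [with Clicks=6, Installs=9]  = 23

23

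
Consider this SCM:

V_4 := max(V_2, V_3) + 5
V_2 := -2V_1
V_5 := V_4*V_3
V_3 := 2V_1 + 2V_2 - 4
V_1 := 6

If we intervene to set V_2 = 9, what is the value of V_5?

do(V_2=9) replaces the equation V_2 := -2V_1 with the constant V_2 = 9.
V_3 = 2V_1 + 2V_2 - 4  [with V_1=6, V_2=9]  = 26
V_4 = max(V_2, V_3) + 5  [with V_2=9, V_3=26]  = 31
V_5 = V_4*V_3  [with V_4=31, V_3=26]  = 806

806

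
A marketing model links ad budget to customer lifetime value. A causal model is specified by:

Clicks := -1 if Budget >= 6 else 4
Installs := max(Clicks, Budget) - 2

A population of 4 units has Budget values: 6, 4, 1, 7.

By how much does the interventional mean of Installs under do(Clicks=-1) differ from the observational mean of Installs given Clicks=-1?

-2

do(Clicks=-1) breaks Clicks's dependence on Budget. With Clicks=-1 fixed, Installs across the units is 4, 2, -1, 5, mean 2.5.
Conditioning on Clicks=-1 selects the 2 unit(s) with Budget ∈ {6, 7}. Their Installs values: 4, 5. Mean = 4.5.
Difference = 2.5 − 4.5 = -2.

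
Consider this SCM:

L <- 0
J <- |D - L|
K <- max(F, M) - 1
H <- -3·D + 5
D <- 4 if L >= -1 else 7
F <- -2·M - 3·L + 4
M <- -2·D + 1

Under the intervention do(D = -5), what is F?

-18

do(D=-5) replaces the equation D <- 4 if L >= -1 else 7 with the constant D = -5.
M = -2·D + 1  [with D=-5]  = 11
F = -2·M - 3·L + 4  [with M=11, L=0]  = -18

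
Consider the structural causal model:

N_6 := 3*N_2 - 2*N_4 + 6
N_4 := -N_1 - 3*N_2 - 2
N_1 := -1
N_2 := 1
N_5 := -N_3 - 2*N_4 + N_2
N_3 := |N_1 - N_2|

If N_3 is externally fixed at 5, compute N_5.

4

do(N_3=5) replaces the equation N_3 := |N_1 - N_2| with the constant N_3 = 5.
N_4 = -N_1 - 3*N_2 - 2  [with N_1=-1, N_2=1]  = -4
N_5 = -N_3 - 2*N_4 + N_2  [with N_3=5, N_4=-4, N_2=1]  = 4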